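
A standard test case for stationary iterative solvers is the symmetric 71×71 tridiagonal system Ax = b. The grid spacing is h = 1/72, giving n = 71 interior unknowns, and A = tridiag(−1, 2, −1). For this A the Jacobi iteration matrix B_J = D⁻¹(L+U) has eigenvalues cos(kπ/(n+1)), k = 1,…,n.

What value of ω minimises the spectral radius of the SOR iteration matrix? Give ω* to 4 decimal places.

ω* = 1.9164

With n=71, ρ(Jacobi) = cos(π/72) = 0.9990.
√(1 − cos²(π/72)) = sin(π/72) ≈ 0.04362.
ω* = 2/(1 + 0.04362) = 2/1.04362 = 1.9164.
and ρ(B_{ω*}) = 1.9164 − 1 = 0.9164.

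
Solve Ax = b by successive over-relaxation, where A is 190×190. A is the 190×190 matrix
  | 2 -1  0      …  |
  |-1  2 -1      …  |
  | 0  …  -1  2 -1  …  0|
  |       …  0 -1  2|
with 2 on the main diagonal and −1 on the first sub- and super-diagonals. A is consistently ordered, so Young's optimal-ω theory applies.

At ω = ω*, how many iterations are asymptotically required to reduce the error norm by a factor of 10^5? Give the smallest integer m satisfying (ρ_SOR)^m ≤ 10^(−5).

ρ_J = max_k |cos(kπ/191)| = cos(π/191) = 0.9998647
√(1 − cos²(π/191)) = sin(π/191) ≈ 0.0164474.
ω* = 2/(1 + 0.0164474) = 2/1.0164474 = 1.9676375.
and ρ(B_{ω*}) = 1.9676375 − 1 = 0.9676375.
For 5 digits: m = 5·ln10 / (−ln 0.9676375) = 11.5129/0.0328977 = 349.961; round up → m = 350.

m = 350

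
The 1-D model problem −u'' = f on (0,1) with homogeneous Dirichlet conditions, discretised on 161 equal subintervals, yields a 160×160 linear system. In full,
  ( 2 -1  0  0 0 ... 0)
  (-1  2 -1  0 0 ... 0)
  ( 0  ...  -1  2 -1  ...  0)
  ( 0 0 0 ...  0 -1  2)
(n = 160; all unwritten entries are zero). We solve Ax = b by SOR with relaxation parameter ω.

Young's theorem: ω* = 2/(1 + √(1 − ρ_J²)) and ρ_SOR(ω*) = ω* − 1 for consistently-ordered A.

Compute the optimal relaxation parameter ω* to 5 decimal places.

ω* = 1.96172

[ρ_J] n=160: ρ(B_J) = cos(π/(n+1)) = cos(π/161) = 0.99981.
root = sin(π/161) = 0.019512  (since 1−cos² = sin²).
Young: ω* = 2/(1+√(1−ρ_J²)) = 2/(1+0.019512) = 2/1.019512 = 1.96172.
ρ_SOR = ω* − 1 = 1.96172 − 1 = 0.96172.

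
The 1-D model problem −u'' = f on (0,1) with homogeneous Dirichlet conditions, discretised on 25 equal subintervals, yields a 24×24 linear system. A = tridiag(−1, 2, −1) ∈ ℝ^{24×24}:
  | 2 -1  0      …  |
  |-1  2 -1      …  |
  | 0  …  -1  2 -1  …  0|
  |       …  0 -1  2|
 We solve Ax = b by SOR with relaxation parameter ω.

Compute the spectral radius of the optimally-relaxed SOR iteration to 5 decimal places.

ρ_SOR = 0.77725

ρ_J = max_k |cos(kπ/25)| = cos(π/25) = 0.99211
√(1 − cos²(π/25)) = sin(π/25) ≈ 0.125333.
Then 2/(1+√(1−ρ_J²)) = 2/(1+0.125333); ω* = 2/1.125333 = 1.77725.
Hence ρ(B_{ω*}) = 1.77725 − 1 = 0.77725.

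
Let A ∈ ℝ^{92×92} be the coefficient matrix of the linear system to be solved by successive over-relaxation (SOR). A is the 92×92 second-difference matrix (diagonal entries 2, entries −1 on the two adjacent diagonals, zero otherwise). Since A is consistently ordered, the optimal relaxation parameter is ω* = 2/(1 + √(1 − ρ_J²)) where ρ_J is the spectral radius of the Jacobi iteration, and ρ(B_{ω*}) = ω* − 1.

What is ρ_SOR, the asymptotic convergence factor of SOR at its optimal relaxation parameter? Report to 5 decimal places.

½·tridiag(1,0,1) at n=92: λ_k = cos(kπ/93); max |λ| at k=1 ⇒ ρ_J = cos(π/93) ≈ 0.99943.
√(1−ρ_J²) = |sin(π/93)| = 0.033774
ω* = 2 / (1 + 0.033774) = 2 / 1.033774 ≈ 1.93466.
and ρ(B_{ω*}) = 1.93466 − 1 = 0.93466.

ρ_SOR = 0.93466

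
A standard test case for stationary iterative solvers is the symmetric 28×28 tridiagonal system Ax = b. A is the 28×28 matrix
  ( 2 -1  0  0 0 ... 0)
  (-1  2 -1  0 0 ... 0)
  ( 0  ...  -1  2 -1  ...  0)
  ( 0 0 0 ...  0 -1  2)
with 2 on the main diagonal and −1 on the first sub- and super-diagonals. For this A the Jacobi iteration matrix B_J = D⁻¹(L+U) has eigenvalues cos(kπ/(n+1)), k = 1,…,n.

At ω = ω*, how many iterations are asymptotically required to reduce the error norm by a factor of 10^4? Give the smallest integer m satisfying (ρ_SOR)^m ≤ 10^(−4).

½·tridiag(1,0,1) at n=28: λ_k = cos(kπ/29); max |λ| at k=1 ⇒ ρ_J = cos(π/29) ≈ 0.9941380.
root = sin(π/29) = 0.1081190  (since 1−cos² = sin²).
ω* = 2/(1 + 0.1081190) = 2/1.1081190 = 1.8048603.
ρ(B_{ω*}) = ω*−1 = 0.8048603
m ≥ 4·ln10 / (−ln 0.8048603) = 42.427; smallest integer m = 43.

m = 43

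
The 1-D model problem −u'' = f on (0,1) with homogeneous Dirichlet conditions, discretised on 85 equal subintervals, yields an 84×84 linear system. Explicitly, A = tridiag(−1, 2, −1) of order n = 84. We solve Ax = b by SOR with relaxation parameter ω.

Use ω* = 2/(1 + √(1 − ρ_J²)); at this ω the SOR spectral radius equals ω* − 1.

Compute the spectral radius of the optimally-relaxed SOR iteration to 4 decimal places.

ρ_SOR = 0.9287

B_J for the 84×84 system has eigenvalues cos(kπ/85); ρ_J = cos(π/85) = 0.9993.
√(1−ρ_J²) simplifies to sin(π/85) = 0.03695.
So ω* = 2/1.03695 = 1.9287 (Young).
ρ_SOR = ω* − 1 ≈ 0.9287.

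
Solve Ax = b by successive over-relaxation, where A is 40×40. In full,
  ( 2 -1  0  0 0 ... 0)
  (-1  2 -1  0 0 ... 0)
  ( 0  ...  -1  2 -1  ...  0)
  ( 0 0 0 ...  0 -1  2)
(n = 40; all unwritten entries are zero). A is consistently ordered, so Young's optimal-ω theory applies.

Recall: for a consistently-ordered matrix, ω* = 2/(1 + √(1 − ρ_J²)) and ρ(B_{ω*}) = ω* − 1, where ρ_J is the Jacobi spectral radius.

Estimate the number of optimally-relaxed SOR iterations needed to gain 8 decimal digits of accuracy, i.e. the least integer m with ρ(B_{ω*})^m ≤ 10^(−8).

m = 121

With n=40, ρ(Jacobi) = cos(π/41) = 0.9970658.
1 − cos²(π/41) = sin²(π/41) ⇒ √(1−ρ_J²) = sin(π/41) = 0.0765493.
ω* = 2 / (1 + 0.0765493) = 2 / 1.0765493 ≈ 1.8577877.
[ρ_SOR] ω* − 1 = 0.8577877.
(0.8577877)^m ≤ 10^{−8}  ⇒  m·ln(0.8577877) ≤ −8·ln10  ⇒  m ≥ 120.084  ⇒  m = 121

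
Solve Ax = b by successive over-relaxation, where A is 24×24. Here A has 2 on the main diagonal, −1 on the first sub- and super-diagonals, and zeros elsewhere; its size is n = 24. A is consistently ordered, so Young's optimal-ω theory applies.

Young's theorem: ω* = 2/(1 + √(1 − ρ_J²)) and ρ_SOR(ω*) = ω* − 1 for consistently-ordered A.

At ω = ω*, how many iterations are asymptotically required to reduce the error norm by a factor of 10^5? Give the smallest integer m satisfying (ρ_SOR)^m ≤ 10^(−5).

[ρ_J] n=24: ρ(B_J) = cos(π/(n+1)) = cos(π/25) = 0.9921147.
1 − cos²(π/25) = sin²(π/25) ⇒ √(1−ρ_J²) = sin(π/25) = 0.1253332.
Young: ω* = 2/(1+√(1−ρ_J²)) = 2/(1+0.1253332) = 2/1.1253332 = 1.7772514.
At ω = 1.7772514 every |λ(B_ω)| = ω−1, so ρ_SOR = 0.7772514.
For 5 digits: m = 5·ln10 / (−ln 0.7772514) = 11.5129/0.251991 = 45.688; round up → m = 46.

m = 46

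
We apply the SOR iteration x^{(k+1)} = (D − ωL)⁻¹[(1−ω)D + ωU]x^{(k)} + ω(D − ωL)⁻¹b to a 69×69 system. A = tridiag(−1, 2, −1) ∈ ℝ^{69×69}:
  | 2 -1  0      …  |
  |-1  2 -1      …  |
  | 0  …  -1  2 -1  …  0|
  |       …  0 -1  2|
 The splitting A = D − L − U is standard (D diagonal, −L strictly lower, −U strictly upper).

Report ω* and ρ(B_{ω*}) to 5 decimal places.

B_J for the 69×69 system has eigenvalues cos(kπ/70); ρ_J = cos(π/70) = 0.99899.
√(1 − cos²(π/70)) = sin(π/70) ≈ 0.044865.
ω* = 2/(1 + 0.044865) = 2/1.044865 = 1.91412.
ρ_SOR = ω* − 1 = 1.91412 − 1 = 0.91412.

ω* = 1.91412, ρ_SOR = 0.91412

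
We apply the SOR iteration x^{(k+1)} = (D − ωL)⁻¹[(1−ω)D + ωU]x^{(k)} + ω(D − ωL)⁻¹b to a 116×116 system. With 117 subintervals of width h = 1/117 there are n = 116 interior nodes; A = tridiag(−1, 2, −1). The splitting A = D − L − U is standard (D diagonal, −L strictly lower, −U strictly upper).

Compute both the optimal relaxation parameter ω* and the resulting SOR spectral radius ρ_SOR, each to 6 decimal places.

With n=116, ρ(Jacobi) = cos(π/117) = 0.999640.
√(1−ρ_J²) simplifies to sin(π/117) = 0.0268480.
Young: ω* = 2/(1+√(1−ρ_J²)) = 2/(1+0.0268480) = 2/1.0268480 = 1.947708.
and ρ(B_{ω*}) = 1.947708 − 1 = 0.947708.

ω* = 1.947708, ρ_SOR = 0.947708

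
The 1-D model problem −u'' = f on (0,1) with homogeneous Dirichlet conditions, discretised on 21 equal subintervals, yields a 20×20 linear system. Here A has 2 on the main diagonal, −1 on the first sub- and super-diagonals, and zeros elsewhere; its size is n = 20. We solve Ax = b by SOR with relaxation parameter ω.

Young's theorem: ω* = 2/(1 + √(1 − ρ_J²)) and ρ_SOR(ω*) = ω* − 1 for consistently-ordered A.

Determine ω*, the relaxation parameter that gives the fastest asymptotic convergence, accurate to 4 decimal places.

ω* = 1.7406

spectrum of D⁻¹(L+U) = {cos(kπ/21) : 1≤k≤20}; ρ_J = cos(π/21) = 0.9888.
√(1 − cos²(π/21)) = sin(π/21) ≈ 0.14904.
Then 2/(1+√(1−ρ_J²)) = 2/(1+0.14904); ω* = 2/1.14904 = 1.7406.
and ρ(B_{ω*}) = 1.7406 − 1 = 0.7406.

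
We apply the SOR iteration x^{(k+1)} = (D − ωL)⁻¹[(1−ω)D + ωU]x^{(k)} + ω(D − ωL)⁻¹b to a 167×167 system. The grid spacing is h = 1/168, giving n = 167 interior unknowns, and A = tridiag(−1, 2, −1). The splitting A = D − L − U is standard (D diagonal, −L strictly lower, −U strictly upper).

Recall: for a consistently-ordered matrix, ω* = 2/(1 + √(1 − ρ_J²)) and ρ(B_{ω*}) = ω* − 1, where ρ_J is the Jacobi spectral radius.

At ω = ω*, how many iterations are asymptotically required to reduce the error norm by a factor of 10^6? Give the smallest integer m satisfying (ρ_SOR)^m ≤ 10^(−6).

m = 370

B_J for the 167×167 system has eigenvalues cos(kπ/168); ρ_J = cos(π/168) = 0.9998252.
√(1−ρ_J²) = |sin(π/168)| = 0.0186989
ω* = 2 / (1 + 0.0186989) = 2 / 1.0186989 ≈ 1.9632887.
Hence ρ(B_{ω*}) = 1.9632887 − 1 = 0.9632887.
Need (0.9632887)^m ≤ 10^(−6): m ≥ 6·ln10/|ln 0.9632887| = 13.8155/0.0374021 = 369.378 ⇒ m = 370.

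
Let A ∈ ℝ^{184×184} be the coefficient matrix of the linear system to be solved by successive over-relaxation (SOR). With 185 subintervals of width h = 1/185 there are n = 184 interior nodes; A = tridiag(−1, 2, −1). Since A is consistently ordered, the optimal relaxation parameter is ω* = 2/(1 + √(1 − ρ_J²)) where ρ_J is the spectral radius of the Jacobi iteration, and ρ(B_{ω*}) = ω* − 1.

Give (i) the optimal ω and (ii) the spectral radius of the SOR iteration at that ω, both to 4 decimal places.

ω* = 1.9666, ρ_SOR = 0.9666

[ρ_J] n=184: ρ(B_J) = cos(π/(n+1)) = cos(π/185) = 0.9999.
√(1−ρ_J²) simplifies to sin(π/185) = 0.01698.
Young: ω* = 2/(1+√(1−ρ_J²)) = 2/(1+0.01698) = 2/1.01698 = 1.9666.
ρ_SOR = ω* − 1 = 1.9666 − 1 = 0.9666.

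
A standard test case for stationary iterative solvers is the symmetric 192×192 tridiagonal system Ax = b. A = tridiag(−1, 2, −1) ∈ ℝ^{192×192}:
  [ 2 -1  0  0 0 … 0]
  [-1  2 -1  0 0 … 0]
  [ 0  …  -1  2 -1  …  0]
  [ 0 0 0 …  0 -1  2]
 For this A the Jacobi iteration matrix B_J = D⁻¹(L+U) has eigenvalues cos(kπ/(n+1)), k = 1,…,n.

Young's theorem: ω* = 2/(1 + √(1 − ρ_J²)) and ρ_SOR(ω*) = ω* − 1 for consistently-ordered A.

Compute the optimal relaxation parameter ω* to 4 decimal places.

[ρ_J] n=192: ρ(B_J) = cos(π/(n+1)) = cos(π/193) = 0.9999.
√(1 − cos²(π/193)) = sin(π/193) ≈ 0.01628.
So ω* = 2/1.01628 = 1.9680 (Young).
ρ(B_{ω*}) = ω*−1 = 0.9680

ω* = 1.9680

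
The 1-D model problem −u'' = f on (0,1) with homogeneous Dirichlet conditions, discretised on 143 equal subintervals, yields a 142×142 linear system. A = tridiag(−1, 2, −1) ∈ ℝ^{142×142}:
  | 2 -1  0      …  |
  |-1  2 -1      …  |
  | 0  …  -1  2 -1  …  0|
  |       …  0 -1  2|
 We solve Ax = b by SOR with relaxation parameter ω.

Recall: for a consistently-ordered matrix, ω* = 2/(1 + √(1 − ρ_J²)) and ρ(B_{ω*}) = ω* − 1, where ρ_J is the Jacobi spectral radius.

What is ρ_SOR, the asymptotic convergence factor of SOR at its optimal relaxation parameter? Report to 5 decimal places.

[ρ_J] n=142: ρ(B_J) = cos(π/(n+1)) = cos(π/143) = 0.99976.
1 − cos²(π/143) = sin²(π/143) ⇒ √(1−ρ_J²) = sin(π/143) = 0.021967.
Then 2/(1+√(1−ρ_J²)) = 2/(1+0.021967); ω* = 2/1.021967 = 1.95701.
and ρ(B_{ω*}) = 1.95701 − 1 = 0.95701.

ρ_SOR = 0.95701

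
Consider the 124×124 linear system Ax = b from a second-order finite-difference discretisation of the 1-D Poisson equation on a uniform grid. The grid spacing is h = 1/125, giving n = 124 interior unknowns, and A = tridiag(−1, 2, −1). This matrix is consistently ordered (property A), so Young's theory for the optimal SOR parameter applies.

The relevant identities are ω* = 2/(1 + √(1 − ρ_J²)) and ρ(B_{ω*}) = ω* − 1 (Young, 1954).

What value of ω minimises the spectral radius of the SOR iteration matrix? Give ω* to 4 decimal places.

ω* = 1.9510

spectrum of D⁻¹(L+U) = {cos(kπ/125) : 1≤k≤124}; ρ_J = cos(π/125) = 0.9997.
√(1−ρ_J²) = |sin(π/125)| = 0.02513
ω* = 2/(1+0.02513) = 1.9510
and ρ(B_{ω*}) = 1.9510 − 1 = 0.9510.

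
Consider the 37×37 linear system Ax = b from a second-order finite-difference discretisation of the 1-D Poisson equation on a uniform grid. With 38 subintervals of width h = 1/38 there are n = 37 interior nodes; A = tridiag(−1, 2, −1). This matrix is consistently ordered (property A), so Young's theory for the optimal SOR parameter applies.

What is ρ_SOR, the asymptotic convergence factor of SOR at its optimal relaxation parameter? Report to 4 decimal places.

ρ_SOR = 0.8474

½·tridiag(1,0,1) at n=37: λ_k = cos(kπ/38); max |λ| at k=1 ⇒ ρ_J = cos(π/38) ≈ 0.9966.
√(1−ρ_J²) = |sin(π/38)| = 0.08258
So ω* = 2/1.08258 = 1.8474 (Young).
ρ_SOR = ω* − 1 = 1.8474 − 1 = 0.8474.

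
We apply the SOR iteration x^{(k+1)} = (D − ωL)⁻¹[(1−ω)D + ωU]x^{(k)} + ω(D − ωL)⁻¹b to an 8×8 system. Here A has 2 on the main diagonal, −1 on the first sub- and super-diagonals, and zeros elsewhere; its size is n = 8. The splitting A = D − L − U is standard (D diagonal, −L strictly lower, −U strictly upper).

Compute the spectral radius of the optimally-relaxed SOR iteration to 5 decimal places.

ρ_SOR = 0.49029

With n=8, ρ(Jacobi) = cos(π/9) = 0.93969.
√(1 − cos²(π/9)) = sin(π/9) ≈ 0.342020.
So ω* = 2/1.342020 = 1.49029 (Young).
[ρ_SOR] ω* − 1 = 0.49029.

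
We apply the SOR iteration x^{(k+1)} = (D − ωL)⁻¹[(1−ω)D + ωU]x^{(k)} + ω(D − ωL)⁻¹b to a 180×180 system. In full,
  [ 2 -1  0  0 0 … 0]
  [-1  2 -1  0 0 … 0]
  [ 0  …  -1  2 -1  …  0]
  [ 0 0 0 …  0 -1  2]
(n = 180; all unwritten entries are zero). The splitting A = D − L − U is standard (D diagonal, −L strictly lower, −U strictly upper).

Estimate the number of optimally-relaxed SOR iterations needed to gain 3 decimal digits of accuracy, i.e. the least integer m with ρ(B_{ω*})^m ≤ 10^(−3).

m = 199

n=180: λ(B_J) = 1 − λ(A)/2 = cos(kπ/181); k=1 gives ρ_J = 0.9998494.
√(1−ρ_J²) simplifies to sin(π/181) = 0.0173560.
ω* = 2 / (1 + 0.0173560) = 2 / 1.0173560 ≈ 1.9658802.
[ρ_SOR] ω* − 1 = 0.9658802.
3·ln10 = 6.90776; −ln(0.9658802) = 0.0347155; m = ⌈6.90776/0.0347155⌉ = ⌈198.982⌉ = 199.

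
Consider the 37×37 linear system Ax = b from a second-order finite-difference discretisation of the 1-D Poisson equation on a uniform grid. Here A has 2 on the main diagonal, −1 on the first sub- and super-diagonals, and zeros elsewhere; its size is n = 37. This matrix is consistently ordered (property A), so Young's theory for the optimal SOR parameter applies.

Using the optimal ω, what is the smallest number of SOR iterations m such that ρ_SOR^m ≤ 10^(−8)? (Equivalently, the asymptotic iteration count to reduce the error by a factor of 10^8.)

m = 112

½·tridiag(1,0,1) at n=37: λ_k = cos(kπ/38); max |λ| at k=1 ⇒ ρ_J = cos(π/38) ≈ 0.9965845.
1 − cos²(π/38) = sin²(π/38) ⇒ √(1−ρ_J²) = sin(π/38) = 0.0825793.
So ω* = 2/1.0825793 = 1.8474397 (Young).
and ρ(B_{ω*}) = 1.8474397 − 1 = 0.8474397.
ρ_SOR^m ≤ 10^(−8) ⇔ m ≥ 8·ln10/(−ln 0.8474397) = 18.4207/0.165536 = 111.279; m = ⌈111.279⌉ = 112.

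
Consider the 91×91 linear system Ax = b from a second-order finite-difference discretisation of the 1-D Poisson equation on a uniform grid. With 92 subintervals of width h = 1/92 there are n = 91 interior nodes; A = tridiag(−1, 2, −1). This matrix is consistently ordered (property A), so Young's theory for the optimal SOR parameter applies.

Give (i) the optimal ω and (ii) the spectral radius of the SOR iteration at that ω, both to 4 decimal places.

ω* = 1.9340, ρ_SOR = 0.9340

spectrum of D⁻¹(L+U) = {cos(kπ/92) : 1≤k≤91}; ρ_J = cos(π/92) = 0.9994.
√(1−ρ_J²) simplifies to sin(π/92) = 0.03414.
So ω* = 2/1.03414 = 1.9340 (Young).
ρ(B_{ω*}) = ω*−1 = 0.9340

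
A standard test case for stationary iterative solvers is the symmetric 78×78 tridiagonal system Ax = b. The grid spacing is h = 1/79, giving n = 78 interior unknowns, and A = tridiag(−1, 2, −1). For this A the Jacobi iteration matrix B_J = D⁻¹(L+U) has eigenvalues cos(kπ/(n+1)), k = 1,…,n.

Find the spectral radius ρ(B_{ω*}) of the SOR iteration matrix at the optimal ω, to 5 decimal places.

With n=78, ρ(Jacobi) = cos(π/79) = 0.99921.
√(1 − cos²(π/79)) = sin(π/79) ≈ 0.039757.
ω* = 2/(1 + 0.039757) = 2/1.039757 = 1.92353.
ρ(B_{ω*}) = ω*−1 = 0.92353

ρ_SOR = 0.92353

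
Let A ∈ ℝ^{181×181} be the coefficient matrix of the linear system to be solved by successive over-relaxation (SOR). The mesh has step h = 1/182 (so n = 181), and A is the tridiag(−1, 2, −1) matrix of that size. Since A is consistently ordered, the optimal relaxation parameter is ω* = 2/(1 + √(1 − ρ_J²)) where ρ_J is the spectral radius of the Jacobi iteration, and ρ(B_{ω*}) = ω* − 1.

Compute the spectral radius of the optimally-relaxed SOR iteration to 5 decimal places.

ρ_SOR = 0.96606

n=181: λ(B_J) = 1 − λ(A)/2 = cos(kπ/182); k=1 gives ρ_J = 0.99985.
√(1 − cos²(π/182)) = sin(π/182) ≈ 0.017261.
Young: ω* = 2/(1+√(1−ρ_J²)) = 2/(1+0.017261) = 2/1.017261 = 1.96606.
and ρ(B_{ω*}) = 1.96606 − 1 = 0.96606.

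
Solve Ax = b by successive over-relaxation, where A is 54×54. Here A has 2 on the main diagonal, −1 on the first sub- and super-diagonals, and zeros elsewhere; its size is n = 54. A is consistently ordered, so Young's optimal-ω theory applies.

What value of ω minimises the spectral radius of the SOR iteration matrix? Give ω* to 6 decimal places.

ω* = 1.891989

n=54: λ(B_J) = 1 − λ(A)/2 = cos(kπ/55); k=1 gives ρ_J = 0.998369.
1 − cos²(π/55) = sin²(π/55) ⇒ √(1−ρ_J²) = sin(π/55) = 0.0570888.
So ω* = 2/1.0570888 = 1.891989 (Young).
At ω = 1.891989 every |λ(B_ω)| = ω−1, so ρ_SOR = 0.891989.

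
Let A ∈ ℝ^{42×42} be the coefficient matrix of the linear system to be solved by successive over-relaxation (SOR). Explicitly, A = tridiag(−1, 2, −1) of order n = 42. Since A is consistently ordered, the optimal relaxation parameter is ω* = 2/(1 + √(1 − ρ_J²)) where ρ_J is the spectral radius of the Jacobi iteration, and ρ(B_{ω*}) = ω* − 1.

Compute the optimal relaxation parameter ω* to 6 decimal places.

½·tridiag(1,0,1) at n=42: λ_k = cos(kπ/43); max |λ| at k=1 ⇒ ρ_J = cos(π/43) ≈ 0.997332.
1 − cos²(π/43) = sin²(π/43) ⇒ √(1−ρ_J²) = sin(π/43) = 0.0729953.
Young: ω* = 2/(1+√(1−ρ_J²)) = 2/(1+0.0729953) = 2/1.0729953 = 1.863941.
and ρ(B_{ω*}) = 1.863941 − 1 = 0.863941.

ω* = 1.863941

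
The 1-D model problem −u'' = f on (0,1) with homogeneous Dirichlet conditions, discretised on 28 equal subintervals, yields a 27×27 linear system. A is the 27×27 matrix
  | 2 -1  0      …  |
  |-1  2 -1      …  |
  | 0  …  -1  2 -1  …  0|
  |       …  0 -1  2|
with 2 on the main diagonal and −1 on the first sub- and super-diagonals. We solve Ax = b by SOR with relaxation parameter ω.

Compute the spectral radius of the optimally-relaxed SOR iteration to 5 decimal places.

ρ_SOR = 0.79862

With n=27, ρ(Jacobi) = cos(π/28) = 0.99371.
√(1 − cos²(π/28)) = sin(π/28) ≈ 0.111964.
[ω*] 2 ÷ (1 + 0.111964) = 2 ÷ 1.111964 = 1.79862.
[ρ_SOR] ω* − 1 = 0.79862.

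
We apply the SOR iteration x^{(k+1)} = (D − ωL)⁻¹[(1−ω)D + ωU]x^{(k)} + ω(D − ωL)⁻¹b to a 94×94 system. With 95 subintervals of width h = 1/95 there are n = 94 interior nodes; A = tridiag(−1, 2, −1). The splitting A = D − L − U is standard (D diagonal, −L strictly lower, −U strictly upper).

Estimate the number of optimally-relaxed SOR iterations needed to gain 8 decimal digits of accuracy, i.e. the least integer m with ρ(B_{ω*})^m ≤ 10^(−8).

With n=94, ρ(Jacobi) = cos(π/95) = 0.9994533.
1 − cos²(π/95) = sin²(π/95) ⇒ √(1−ρ_J²) = sin(π/95) = 0.0330634.
ω* = 2 / (1 + 0.0330634) = 2 / 1.0330634 ≈ 1.9359896.
At ω = 1.9359896 every |λ(B_ω)| = ω−1, so ρ_SOR = 0.9359896.
Need (0.9359896)^m ≤ 10^(−8): m ≥ 8·ln10/|ln 0.9359896| = 18.4207/0.0661509 = 278.465 ⇒ m = 279.

m = 279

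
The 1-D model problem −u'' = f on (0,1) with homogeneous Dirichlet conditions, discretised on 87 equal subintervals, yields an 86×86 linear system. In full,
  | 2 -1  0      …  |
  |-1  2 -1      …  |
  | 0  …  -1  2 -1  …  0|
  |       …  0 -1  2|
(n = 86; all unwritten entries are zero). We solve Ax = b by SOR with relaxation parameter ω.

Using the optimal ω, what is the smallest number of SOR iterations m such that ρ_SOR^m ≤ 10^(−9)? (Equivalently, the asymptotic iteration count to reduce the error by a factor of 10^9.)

n=86: λ(B_J) = 1 − λ(A)/2 = cos(kπ/87); k=1 gives ρ_J = 0.9993481.
√(1 − cos²(π/87)) = sin(π/87) ≈ 0.0361024.
Then 2/(1+√(1−ρ_J²)) = 2/(1+0.0361024); ω* = 2/1.0361024 = 1.9303111.
[ρ_SOR] ω* − 1 = 0.9303111.
ρ_SOR^m ≤ 10^(−9) ⇔ m ≥ 9·ln10/(−ln 0.9303111) = 20.7233/0.0722362 = 286.882; m = ⌈286.882⌉ = 287.

m = 287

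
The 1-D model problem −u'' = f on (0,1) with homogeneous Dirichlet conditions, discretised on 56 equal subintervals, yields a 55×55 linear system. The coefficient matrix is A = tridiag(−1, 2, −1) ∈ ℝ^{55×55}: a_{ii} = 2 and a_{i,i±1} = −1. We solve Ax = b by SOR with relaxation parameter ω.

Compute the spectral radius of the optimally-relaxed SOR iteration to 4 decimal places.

ρ_J = max_k |cos(kπ/56)| = cos(π/56) = 0.9984
√(1 − cos²(π/56)) = sin(π/56) ≈ 0.05607.
ω* = 2 / (1 + 0.05607) = 2 / 1.05607 ≈ 1.8938.
and ρ(B_{ω*}) = 1.8938 − 1 = 0.8938.

ρ_SOR = 0.8938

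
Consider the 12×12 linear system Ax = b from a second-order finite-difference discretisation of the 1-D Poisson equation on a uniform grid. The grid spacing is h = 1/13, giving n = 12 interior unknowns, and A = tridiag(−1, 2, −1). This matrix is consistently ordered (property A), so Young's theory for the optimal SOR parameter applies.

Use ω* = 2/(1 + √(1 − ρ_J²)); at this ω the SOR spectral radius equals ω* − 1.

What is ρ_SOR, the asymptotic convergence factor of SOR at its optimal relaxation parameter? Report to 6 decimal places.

With n=12, ρ(Jacobi) = cos(π/13) = 0.970942.
root = sin(π/13) = 0.2393157  (since 1−cos² = sin²).
ω* = 2/(1 + 0.2393157) = 2/1.2393157 = 1.613794.
ρ_SOR = ω* − 1 = 1.613794 − 1 = 0.613794.

ρ_SOR = 0.613794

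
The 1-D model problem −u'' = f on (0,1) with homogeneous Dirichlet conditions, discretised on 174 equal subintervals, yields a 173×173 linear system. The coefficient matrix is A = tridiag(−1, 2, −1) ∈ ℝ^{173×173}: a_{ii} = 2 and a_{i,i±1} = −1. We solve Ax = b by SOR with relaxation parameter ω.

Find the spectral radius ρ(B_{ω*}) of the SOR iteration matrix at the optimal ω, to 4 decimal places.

ρ_SOR = 0.9645

½·tridiag(1,0,1) at n=173: λ_k = cos(kπ/174); max |λ| at k=1 ⇒ ρ_J = cos(π/174) ≈ 0.9998.
√(1−ρ_J²) = |sin(π/174)| = 0.01805
So ω* = 2/1.01805 = 1.9645 (Young).
[ρ_SOR] ω* − 1 = 0.9645.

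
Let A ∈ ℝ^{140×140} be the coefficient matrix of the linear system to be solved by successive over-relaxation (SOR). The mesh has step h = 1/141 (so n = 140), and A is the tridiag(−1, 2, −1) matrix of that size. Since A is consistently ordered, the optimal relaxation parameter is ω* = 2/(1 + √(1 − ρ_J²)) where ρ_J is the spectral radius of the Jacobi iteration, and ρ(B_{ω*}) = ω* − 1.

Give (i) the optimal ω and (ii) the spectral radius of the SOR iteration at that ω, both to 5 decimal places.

ω* = 1.95641, ρ_SOR = 0.95641

ρ_J = max_k |cos(kπ/141)| = cos(π/141) = 0.99975
root = sin(π/141) = 0.022279  (since 1−cos² = sin²).
[ω*] 2 ÷ (1 + 0.022279) = 2 ÷ 1.022279 = 1.95641.
Hence ρ(B_{ω*}) = 1.95641 − 1 = 0.95641.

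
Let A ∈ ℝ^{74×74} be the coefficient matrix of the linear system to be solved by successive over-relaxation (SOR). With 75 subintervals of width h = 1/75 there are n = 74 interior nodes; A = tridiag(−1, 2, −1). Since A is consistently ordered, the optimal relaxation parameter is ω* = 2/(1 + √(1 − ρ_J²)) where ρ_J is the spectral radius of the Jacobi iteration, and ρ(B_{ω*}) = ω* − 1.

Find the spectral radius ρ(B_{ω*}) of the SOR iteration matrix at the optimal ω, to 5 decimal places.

With n=74, ρ(Jacobi) = cos(π/75) = 0.99912.
√(1−ρ_J²) = |sin(π/75)| = 0.041876
Young: ω* = 2/(1+√(1−ρ_J²)) = 2/(1+0.041876) = 2/1.041876 = 1.91961.
ρ(B_{ω*}) = ω*−1 = 0.91961

ρ_SOR = 0.91961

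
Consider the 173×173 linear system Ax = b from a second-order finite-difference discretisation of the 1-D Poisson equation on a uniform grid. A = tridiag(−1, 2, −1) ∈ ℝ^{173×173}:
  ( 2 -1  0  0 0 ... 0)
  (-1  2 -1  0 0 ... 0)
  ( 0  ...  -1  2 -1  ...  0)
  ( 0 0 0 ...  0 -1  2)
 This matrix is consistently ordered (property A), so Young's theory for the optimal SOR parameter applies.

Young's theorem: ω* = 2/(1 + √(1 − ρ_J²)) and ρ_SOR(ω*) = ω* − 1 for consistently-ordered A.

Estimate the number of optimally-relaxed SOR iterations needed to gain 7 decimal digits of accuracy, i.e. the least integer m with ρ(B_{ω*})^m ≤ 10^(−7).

m = 447

n=173: λ(B_J) = 1 − λ(A)/2 = cos(kπ/174); k=1 gives ρ_J = 0.9998370.
1 − cos²(π/174) = sin²(π/174) ⇒ √(1−ρ_J²) = sin(π/174) = 0.0180541.
So ω* = 2/1.0180541 = 1.9645321 (Young).
[ρ_SOR] ω* − 1 = 0.9645321.
(0.9645321)^m ≤ 10^{−7}  ⇒  m·ln(0.9645321) ≤ −7·ln10  ⇒  m ≥ 446.334  ⇒  m = 447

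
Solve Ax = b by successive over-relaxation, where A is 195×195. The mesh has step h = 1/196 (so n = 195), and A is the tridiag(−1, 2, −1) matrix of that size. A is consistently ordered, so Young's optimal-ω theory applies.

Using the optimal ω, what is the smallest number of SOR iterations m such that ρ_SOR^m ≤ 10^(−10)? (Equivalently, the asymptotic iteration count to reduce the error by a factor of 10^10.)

m = 719

½·tridiag(1,0,1) at n=195: λ_k = cos(kπ/196); max |λ| at k=1 ⇒ ρ_J = cos(π/196) ≈ 0.9998715.
√(1 − cos²(π/196)) = sin(π/196) ≈ 0.0160278.
Young: ω* = 2/(1+√(1−ρ_J²)) = 2/(1+0.0160278) = 2/1.0160278 = 1.9684501.
and ρ(B_{ω*}) = 1.9684501 − 1 = 0.9684501.
(0.9684501)^m ≤ 10^{−10}  ⇒  m·ln(0.9684501) ≤ −10·ln10  ⇒  m ≥ 718.251  ⇒  m = 719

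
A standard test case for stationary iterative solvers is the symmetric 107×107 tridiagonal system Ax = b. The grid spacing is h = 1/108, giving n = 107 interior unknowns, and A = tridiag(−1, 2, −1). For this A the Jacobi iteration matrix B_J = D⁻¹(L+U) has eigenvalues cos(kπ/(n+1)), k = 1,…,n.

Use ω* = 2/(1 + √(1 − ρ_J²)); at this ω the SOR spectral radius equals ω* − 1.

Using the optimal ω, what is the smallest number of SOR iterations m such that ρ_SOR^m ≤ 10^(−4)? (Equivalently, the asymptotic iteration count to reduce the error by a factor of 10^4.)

m = 159

spectrum of D⁻¹(L+U) = {cos(kπ/108) : 1≤k≤107}; ρ_J = cos(π/108) = 0.9995770.
√(1 − cos²(π/108)) = sin(π/108) ≈ 0.0290847.
ω* = 2/(1 + 0.0290847) = 2/1.0290847 = 1.9434746.
Hence ρ(B_{ω*}) = 1.9434746 − 1 = 0.9434746.
m ≥ 4·ln10 / (−ln 0.9434746) = 158.292; smallest integer m = 159.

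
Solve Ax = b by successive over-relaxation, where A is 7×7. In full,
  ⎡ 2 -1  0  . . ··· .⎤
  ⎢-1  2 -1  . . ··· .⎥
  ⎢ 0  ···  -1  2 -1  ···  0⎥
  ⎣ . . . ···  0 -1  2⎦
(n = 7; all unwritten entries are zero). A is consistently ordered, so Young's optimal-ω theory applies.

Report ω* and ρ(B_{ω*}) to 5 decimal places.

½·tridiag(1,0,1) at n=7: λ_k = cos(kπ/8); max |λ| at k=1 ⇒ ρ_J = cos(π/8) ≈ 0.92388.
√(1−ρ_J²) simplifies to sin(π/8) = 0.382683.
So ω* = 2/1.382683 = 1.44646 (Young).
Hence ρ(B_{ω*}) = 1.44646 − 1 = 0.44646.

ω* = 1.44646, ρ_SOR = 0.44646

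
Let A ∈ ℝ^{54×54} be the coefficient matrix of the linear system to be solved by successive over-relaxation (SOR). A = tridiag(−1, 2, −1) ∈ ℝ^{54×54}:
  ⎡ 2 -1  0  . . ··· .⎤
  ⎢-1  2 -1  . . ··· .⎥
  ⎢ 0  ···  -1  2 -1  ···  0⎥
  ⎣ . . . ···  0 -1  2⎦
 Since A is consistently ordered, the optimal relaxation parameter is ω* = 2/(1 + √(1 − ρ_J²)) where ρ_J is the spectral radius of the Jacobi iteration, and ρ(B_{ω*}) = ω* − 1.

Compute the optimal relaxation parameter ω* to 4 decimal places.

B_J for the 54×54 system has eigenvalues cos(kπ/55); ρ_J = cos(π/55) = 0.9984.
√(1−ρ_J²) = |sin(π/55)| = 0.05709
ω* = 2/(1 + 0.05709) = 2/1.05709 = 1.8920.
ρ(B_{ω*}) = ω*−1 = 0.8920

ω* = 1.8920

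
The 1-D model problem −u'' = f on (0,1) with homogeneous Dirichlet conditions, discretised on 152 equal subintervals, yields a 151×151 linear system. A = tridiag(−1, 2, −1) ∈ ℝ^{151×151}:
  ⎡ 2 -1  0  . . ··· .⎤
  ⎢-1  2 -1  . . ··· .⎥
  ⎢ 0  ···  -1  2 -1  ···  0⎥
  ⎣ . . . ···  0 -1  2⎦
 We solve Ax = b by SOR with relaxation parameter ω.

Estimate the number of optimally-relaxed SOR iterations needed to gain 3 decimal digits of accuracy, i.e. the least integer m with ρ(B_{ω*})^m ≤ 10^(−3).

m = 168

[ρ_J] n=151: ρ(B_J) = cos(π/(n+1)) = cos(π/152) = 0.9997864.
root = sin(π/152) = 0.0206669  (since 1−cos² = sin²).
ω* = 2 / (1 + 0.0206669) = 2 / 1.0206669 ≈ 1.9595031.
[ρ_SOR] ω* − 1 = 0.9595031.
ρ_SOR^m ≤ 10^(−3) ⇔ m ≥ 3·ln10/(−ln 0.9595031) = 6.90776/0.0413397 = 167.097; m = ⌈167.097⌉ = 168.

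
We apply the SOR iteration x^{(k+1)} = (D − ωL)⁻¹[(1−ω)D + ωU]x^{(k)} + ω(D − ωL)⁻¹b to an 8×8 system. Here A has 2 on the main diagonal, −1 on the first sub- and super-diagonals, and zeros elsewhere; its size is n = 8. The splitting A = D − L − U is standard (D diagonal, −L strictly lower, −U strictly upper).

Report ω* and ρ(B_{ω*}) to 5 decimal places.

ω* = 1.49029, ρ_SOR = 0.49029

n=8: λ(B_J) = 1 − λ(A)/2 = cos(kπ/9); k=1 gives ρ_J = 0.93969.
√(1−ρ_J²) = |sin(π/9)| = 0.342020
ω* = 2/(1 + 0.342020) = 2/1.342020 = 1.49029.
ρ_SOR = ω* − 1 ≈ 0.49029.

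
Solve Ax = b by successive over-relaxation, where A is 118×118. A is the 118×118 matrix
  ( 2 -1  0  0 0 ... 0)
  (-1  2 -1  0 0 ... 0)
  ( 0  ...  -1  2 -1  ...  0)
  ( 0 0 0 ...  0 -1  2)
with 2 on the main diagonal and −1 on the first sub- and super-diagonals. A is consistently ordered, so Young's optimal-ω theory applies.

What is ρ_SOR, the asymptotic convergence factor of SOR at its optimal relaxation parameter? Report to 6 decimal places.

n=118: λ(B_J) = 1 − λ(A)/2 = cos(kπ/119); k=1 gives ρ_J = 0.999652.
√(1 − cos²(π/119)) = sin(π/119) ≈ 0.0263969.
ω* = 2 / (1 + 0.0263969) = 2 / 1.0263969 ≈ 1.948564.
Hence ρ(B_{ω*}) = 1.948564 − 1 = 0.948564.

ρ_SOR = 0.948564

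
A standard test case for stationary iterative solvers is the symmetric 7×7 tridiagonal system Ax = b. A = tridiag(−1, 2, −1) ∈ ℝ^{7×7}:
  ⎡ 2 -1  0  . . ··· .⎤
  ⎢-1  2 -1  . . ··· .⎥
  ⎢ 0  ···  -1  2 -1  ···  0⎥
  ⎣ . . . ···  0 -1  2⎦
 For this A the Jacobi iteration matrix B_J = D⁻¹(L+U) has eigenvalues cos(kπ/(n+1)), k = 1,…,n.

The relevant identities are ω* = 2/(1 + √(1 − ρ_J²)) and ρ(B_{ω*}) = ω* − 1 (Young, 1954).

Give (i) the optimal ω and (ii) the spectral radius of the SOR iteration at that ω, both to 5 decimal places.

ω* = 1.44646, ρ_SOR = 0.44646

B_J for the 7×7 system has eigenvalues cos(kπ/8); ρ_J = cos(π/8) = 0.92388.
√(1−ρ_J²) = |sin(π/8)| = 0.382683
So ω* = 2/1.382683 = 1.44646 (Young).
ρ_SOR = ω* − 1 = 1.44646 − 1 = 0.44646.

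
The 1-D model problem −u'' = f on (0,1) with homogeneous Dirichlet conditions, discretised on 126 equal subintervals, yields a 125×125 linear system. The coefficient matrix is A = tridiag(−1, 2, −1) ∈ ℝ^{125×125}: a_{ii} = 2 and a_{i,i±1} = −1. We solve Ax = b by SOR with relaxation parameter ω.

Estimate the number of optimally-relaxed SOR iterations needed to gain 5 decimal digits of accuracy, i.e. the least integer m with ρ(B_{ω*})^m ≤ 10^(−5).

m = 231

ρ_J = max_k |cos(kπ/126)| = cos(π/126) = 0.9996892
√(1−ρ_J²) = |sin(π/126)| = 0.0249307
[ω*] 2 ÷ (1 + 0.0249307) = 2 ÷ 1.0249307 = 1.9513514.
ρ_SOR = ω* − 1 ≈ 0.9513514.
(0.9513514)^m ≤ 10^{−5}  ⇒  m·ln(0.9513514) ≤ −5·ln10  ⇒  m ≥ 230.850  ⇒  m = 231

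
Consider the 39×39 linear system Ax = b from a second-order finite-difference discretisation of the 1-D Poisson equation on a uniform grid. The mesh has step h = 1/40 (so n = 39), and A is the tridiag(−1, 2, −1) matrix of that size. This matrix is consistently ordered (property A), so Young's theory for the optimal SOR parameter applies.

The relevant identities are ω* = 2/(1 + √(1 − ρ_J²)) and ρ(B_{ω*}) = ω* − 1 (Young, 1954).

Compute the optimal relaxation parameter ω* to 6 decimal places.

½·tridiag(1,0,1) at n=39: λ_k = cos(kπ/40); max |λ| at k=1 ⇒ ρ_J = cos(π/40) ≈ 0.996917.
√(1 − cos²(π/40)) = sin(π/40) ≈ 0.0784591.
Young: ω* = 2/(1+√(1−ρ_J²)) = 2/(1+0.0784591) = 2/1.0784591 = 1.854498.
At ω = 1.854498 every |λ(B_ω)| = ω−1, so ρ_SOR = 0.854498.

ω* = 1.854498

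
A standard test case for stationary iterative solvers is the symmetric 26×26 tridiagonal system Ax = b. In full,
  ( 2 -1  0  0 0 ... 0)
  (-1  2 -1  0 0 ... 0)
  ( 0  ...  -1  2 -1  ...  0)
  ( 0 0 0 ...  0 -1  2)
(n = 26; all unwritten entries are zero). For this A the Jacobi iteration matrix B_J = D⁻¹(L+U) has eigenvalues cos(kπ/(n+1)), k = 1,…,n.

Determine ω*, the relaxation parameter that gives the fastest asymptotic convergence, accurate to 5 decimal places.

spectrum of D⁻¹(L+U) = {cos(kπ/27) : 1≤k≤26}; ρ_J = cos(π/27) = 0.99324.
√(1−ρ_J²) = |sin(π/27)| = 0.116093
Then 2/(1+√(1−ρ_J²)) = 2/(1+0.116093); ω* = 2/1.116093 = 1.79197.
ρ(B_{ω*}) = ω*−1 = 0.79197

ω* = 1.79197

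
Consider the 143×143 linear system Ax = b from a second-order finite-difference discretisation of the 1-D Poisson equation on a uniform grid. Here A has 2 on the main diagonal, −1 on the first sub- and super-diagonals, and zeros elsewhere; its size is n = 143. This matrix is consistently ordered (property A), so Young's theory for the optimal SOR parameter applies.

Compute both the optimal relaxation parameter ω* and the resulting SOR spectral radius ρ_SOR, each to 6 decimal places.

n=143: λ(B_J) = 1 − λ(A)/2 = cos(kπ/144); k=1 gives ρ_J = 0.999762.
√(1−ρ_J²) = |sin(π/144)| = 0.0218149
[ω*] 2 ÷ (1 + 0.0218149) = 2 ÷ 1.0218149 = 1.957302.
[ρ_SOR] ω* − 1 = 0.957302.

ω* = 1.957302, ρ_SOR = 0.957302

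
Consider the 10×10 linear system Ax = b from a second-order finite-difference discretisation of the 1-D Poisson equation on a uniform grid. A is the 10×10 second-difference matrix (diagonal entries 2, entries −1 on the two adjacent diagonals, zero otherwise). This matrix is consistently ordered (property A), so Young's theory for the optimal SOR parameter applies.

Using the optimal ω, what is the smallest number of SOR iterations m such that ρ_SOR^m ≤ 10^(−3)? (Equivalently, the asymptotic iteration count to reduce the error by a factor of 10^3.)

spectrum of D⁻¹(L+U) = {cos(kπ/11) : 1≤k≤10}; ρ_J = cos(π/11) = 0.9594930.
1 − cos²(π/11) = sin²(π/11) ⇒ √(1−ρ_J²) = sin(π/11) = 0.2817326.
ω* = 2/(1 + 0.2817326) = 2/1.2817326 = 1.5603879.
At ω = 1.5603879 every |λ(B_ω)| = ω−1, so ρ_SOR = 0.5603879.
For 3 digits: m = 3·ln10 / (−ln 0.5603879) = 6.90776/0.579126 = 11.928; round up → m = 12.

m = 12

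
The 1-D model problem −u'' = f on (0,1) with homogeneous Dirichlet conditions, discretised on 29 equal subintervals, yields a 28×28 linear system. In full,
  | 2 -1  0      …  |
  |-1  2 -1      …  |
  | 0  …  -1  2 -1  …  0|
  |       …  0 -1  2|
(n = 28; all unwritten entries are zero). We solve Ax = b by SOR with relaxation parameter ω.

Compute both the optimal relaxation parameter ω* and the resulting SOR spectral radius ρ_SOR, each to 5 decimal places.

ω* = 1.80486, ρ_SOR = 0.80486

With n=28, ρ(Jacobi) = cos(π/29) = 0.99414.
1 − cos²(π/29) = sin²(π/29) ⇒ √(1−ρ_J²) = sin(π/29) = 0.108119.
ω* = 2 / (1 + 0.108119) = 2 / 1.108119 ≈ 1.80486.
At ω = 1.80486 every |λ(B_ω)| = ω−1, so ρ_SOR = 0.80486.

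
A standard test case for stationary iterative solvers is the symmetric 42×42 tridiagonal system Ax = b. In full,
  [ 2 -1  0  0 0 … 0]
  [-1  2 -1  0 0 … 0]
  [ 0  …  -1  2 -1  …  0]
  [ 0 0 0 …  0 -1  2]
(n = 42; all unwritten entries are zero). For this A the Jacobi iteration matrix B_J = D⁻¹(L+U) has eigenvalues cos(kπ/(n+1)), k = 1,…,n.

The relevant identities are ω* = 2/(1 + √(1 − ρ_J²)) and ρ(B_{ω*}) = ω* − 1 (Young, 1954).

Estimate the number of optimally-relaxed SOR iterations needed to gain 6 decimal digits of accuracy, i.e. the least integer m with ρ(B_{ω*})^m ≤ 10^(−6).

m = 95

n=42: λ(B_J) = 1 − λ(A)/2 = cos(kπ/43); k=1 gives ρ_J = 0.9973323.
√(1 − cos²(π/43)) = sin(π/43) ≈ 0.0729953.
ω* = 2/(1+0.0729953) = 1.8639411
and ρ(B_{ω*}) = 1.8639411 − 1 = 0.8639411.
For 6 digits: m = 6·ln10 / (−ln 0.8639411) = 13.8155/0.146251 = 94.464; round up → m = 95.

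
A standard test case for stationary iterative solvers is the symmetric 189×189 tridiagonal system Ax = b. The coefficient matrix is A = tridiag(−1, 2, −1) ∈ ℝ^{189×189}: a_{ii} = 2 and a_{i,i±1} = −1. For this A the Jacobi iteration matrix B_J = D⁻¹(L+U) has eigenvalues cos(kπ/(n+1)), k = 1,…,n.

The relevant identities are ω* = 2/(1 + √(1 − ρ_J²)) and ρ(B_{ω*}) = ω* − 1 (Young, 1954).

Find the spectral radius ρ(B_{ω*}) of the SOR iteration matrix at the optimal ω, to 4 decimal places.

½·tridiag(1,0,1) at n=189: λ_k = cos(kπ/190); max |λ| at k=1 ⇒ ρ_J = cos(π/190) ≈ 0.9999.
root = sin(π/190) = 0.01653  (since 1−cos² = sin²).
So ω* = 2/1.01653 = 1.9675 (Young).
[ρ_SOR] ω* − 1 = 0.9675.

ρ_SOR = 0.9675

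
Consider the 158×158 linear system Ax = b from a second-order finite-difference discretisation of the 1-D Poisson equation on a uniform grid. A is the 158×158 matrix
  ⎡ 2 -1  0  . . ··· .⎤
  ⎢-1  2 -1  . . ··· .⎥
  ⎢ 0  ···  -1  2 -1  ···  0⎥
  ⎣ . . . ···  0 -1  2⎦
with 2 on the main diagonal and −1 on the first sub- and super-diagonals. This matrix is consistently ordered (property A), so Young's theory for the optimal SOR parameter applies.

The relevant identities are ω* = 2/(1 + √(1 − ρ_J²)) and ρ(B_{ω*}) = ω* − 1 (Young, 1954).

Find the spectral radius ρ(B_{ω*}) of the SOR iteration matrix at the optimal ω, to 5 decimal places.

spectrum of D⁻¹(L+U) = {cos(kπ/159) : 1≤k≤158}; ρ_J = cos(π/159) = 0.99980.
√(1−ρ_J²) simplifies to sin(π/159) = 0.019757.
ω* = 2/(1+0.019757) = 1.96125
Hence ρ(B_{ω*}) = 1.96125 − 1 = 0.96125.

ρ_SOR = 0.96125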